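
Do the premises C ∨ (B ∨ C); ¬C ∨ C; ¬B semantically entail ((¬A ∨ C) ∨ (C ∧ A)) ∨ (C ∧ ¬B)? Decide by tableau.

Yes

Initial set: {(C ∨ (B ∨ C)); (¬C ∨ C); ¬B; ¬(((¬A ∨ C) ∨ (C ∧ A)) ∨ (C ∧ ¬B))}.
¬(((¬A ∨ C) ∨ (C ∧ A)) ∨ (C ∧ ¬B)): α-rule — add ¬((¬A ∨ C) ∨ (C ∧ A)), ¬(C ∧ ¬B).
¬((¬A ∨ C) ∨ (C ∧ A)): α-rule — add ¬(¬A ∨ C), ¬(C ∧ A).
¬(¬A ∨ C): α-rule — add ¬¬A, ¬C.
(C ∨ (B ∨ C)): β-rule — branch into C  //  (B ∨ C).
  branch 1 (add C):
    × closes — contains both C and ¬C.
  branch 2 (add (B ∨ C)):
    (¬C ∨ C): β-rule — branch into ¬C  //  C.
      branch 2.1 (add ¬C):
        ¬(C ∧ ¬B): β-rule — branch into ¬C  //  ¬¬B.
          branch 2.1.1 (add ¬C):
            ¬(C ∧ A): β-rule — branch into ¬C  //  ¬A.
              branch 2.1.1.1 (add ¬C):
                (B ∨ C): β-rule — branch into B  //  C.
                  branch 2.1.1.1.1 (add B):
                    × closes — contains both B and ¬B.
                  branch 2.1.1.1.2 (add C):
                    × closes — contains both C and ¬C.
              branch 2.1.1.2 (add ¬A):
                × closes — contains both A and ¬A.
          branch 2.1.2 (add ¬¬B):
            × closes — contains both B and ¬B.
      branch 2.2 (add C):
        × closes — contains both C and ¬C.
All 6 branches close.
Every branch closed, so the premises entail the conclusion.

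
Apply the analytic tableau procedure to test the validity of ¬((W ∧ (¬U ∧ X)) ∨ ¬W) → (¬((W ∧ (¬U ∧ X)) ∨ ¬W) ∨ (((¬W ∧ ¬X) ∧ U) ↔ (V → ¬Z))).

Assume the negation and expand:
Initial set: {¬(¬((W ∧ (¬U ∧ X)) ∨ ¬W) → (¬((W ∧ (¬U ∧ X)) ∨ ¬W) ∨ (((¬W ∧ ¬X) ∧ U) ↔ (V → ¬Z))))}.
¬(¬((W ∧ (¬U ∧ X)) ∨ ¬W) → (¬((W ∧ (¬U ∧ X)) ∨ ¬W) ∨ (((¬W ∧ ¬X) ∧ U) ↔ (V → ¬Z)))): α-rule — add ¬((W ∧ (¬U ∧ X)) ∨ ¬W), ¬(¬((W ∧ (¬U ∧ X)) ∨ ¬W) ∨ (((¬W ∧ ¬X) ∧ U) ↔ (V → ¬Z))).
¬((W ∧ (¬U ∧ X)) ∨ ¬W): α-rule — add ¬(W ∧ (¬U ∧ X)), ¬¬W.
¬(¬((W ∧ (¬U ∧ X)) ∨ ¬W) ∨ (((¬W ∧ ¬X) ∧ U) ↔ (V → ¬Z))): α-rule — add ¬¬((W ∧ (¬U ∧ X)) ∨ ¬W), ¬(((¬W ∧ ¬X) ∧ U) ↔ (V → ¬Z)).
¬(W ∧ (¬U ∧ X)): β-rule — branch into ¬W  //  ¬(¬U ∧ X).
  branch 1 (add ¬W):
    × closes — contains both W and ¬W.
  branch 2 (add ¬(¬U ∧ X)):
    ¬¬((W ∧ (¬U ∧ X)) ∨ ¬W): β-rule — branch into (W ∧ (¬U ∧ X))  //  ¬W.
      branch 2.1 (add (W ∧ (¬U ∧ X))):
        (W ∧ (¬U ∧ X)): α-rule — add W, (¬U ∧ X).
        (¬U ∧ X): α-rule — add ¬U, X.
        ¬(((¬W ∧ ¬X) ∧ U) ↔ (V → ¬Z)): β-rule — branch into ((¬W ∧ ¬X) ∧ U), ¬(V → ¬Z)  //  ¬((¬W ∧ ¬X) ∧ U), (V → ¬Z).
          branch 2.1.1 (add ((¬W ∧ ¬X) ∧ U), ¬(V → ¬Z)):
            ((¬W ∧ ¬X) ∧ U): α-rule — add (¬W ∧ ¬X), U.
            × closes — contains both U and ¬U.
          branch 2.1.2 (add ¬((¬W ∧ ¬X) ∧ U), (V → ¬Z)):
            ¬(¬U ∧ X): β-rule — branch into ¬¬U  //  ¬X.
              branch 2.1.2.1 (add ¬¬U):
                × closes — contains both U and ¬U.
              branch 2.1.2.2 (add ¬X):
                × closes — contains both X and ¬X.
      branch 2.2 (add ¬W):
        × closes — contains both W and ¬W.
All 5 branches close.
Every branch closed, so the negation is unsatisfiable and the formula is valid.

Valid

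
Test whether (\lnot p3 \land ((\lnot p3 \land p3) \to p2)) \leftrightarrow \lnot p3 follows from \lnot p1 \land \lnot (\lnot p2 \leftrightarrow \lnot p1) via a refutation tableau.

Yes

Initial set: {(\lnot p1 \land \lnot (\lnot p2 \leftrightarrow \lnot p1)); \lnot ((\lnot p3 \land ((\lnot p3 \land p3) \to p2)) \leftrightarrow \lnot p3)}.
(\lnot p1 \land \lnot (\lnot p2 \leftrightarrow \lnot p1)): α-rule — add \lnot p1, \lnot (\lnot p2 \leftrightarrow \lnot p1).
\lnot ((\lnot p3 \land ((\lnot p3 \land p3) \to p2)) \leftrightarrow \lnot p3): β-rule — branch into (\lnot p3 \land ((\lnot p3 \land p3) \to p2)), \lnot \lnot p3  //  \lnot (\lnot p3 \land ((\lnot p3 \land p3) \to p2)), \lnot p3.
  branch 1 (add (\lnot p3 \land ((\lnot p3 \land p3) \to p2)), \lnot \lnot p3):
    (\lnot p3 \land ((\lnot p3 \land p3) \to p2)): α-rule — add \lnot p3, ((\lnot p3 \land p3) \to p2).
    × closes — contains both p3 and \lnot p3.
  branch 2 (add \lnot (\lnot p3 \land ((\lnot p3 \land p3) \to p2)), \lnot p3):
    \lnot (\lnot p2 \leftrightarrow \lnot p1): β-rule — branch into \lnot p2, \lnot \lnot p1  //  \lnot \lnot p2, \lnot p1.
      branch 2.1 (add \lnot p2, \lnot \lnot p1):
        × closes — contains both p1 and \lnot p1.
      branch 2.2 (add \lnot \lnot p2, \lnot p1):
        \lnot (\lnot p3 \land ((\lnot p3 \land p3) \to p2)): β-rule — branch into \lnot \lnot p3  //  \lnot ((\lnot p3 \land p3) \to p2).
          branch 2.2.1 (add \lnot \lnot p3):
            × closes — contains both p3 and \lnot p3.
          branch 2.2.2 (add \lnot ((\lnot p3 \land p3) \to p2)):
            \lnot ((\lnot p3 \land p3) \to p2): α-rule — add (\lnot p3 \land p3), \lnot p2.
            × closes — contains both p2 and \lnot p2.
All 4 branches close.
Every branch closed, so the premises entail the conclusion.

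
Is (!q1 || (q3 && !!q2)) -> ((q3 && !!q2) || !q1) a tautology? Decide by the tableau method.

Assume the negation and expand:
Initial set: {!((!q1 || (q3 && !!q2)) -> ((q3 && !!q2) || !q1))}.
!((!q1 || (q3 && !!q2)) -> ((q3 && !!q2) || !q1)): α-rule — add (!q1 || (q3 && !!q2)), !((q3 && !!q2) || !q1).
!((q3 && !!q2) || !q1): α-rule — add !(q3 && !!q2), !!q1.
(!q1 || (q3 && !!q2)): β-rule — branch into !q1  //  (q3 && !!q2).
  branch 1 (add !q1):
    × closes — contains both q1 and !q1.
  branch 2 (add (q3 && !!q2)):
    (q3 && !!q2): α-rule — add q3, !!q2.
    !!q2: drop double negation, giving q2.
    !(q3 && !!q2): β-rule — branch into !q3  //  !!!q2.
      branch 2.1 (add !q3):
        × closes — contains both q3 and !q3.
      branch 2.2 (add !!!q2):
        !!!q2: drop double negation, giving !q2.
        × closes — contains both q2 and !q2.
All 3 branches close.
Every branch closed, so the negation is unsatisfiable and the formula is valid.

Valid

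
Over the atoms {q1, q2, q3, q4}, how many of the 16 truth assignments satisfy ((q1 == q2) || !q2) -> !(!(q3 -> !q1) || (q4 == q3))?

Initial set: {T (((q1 == q2) || !q2) -> !(!(q3 -> !q1) || (q4 == q3)))}.
T (((q1 == q2) || !q2) -> !(!(q3 -> !q1) || (q4 == q3))): β-rule — branch into F ((q1 == q2) || !q2)  //  T !(!(q3 -> !q1) || (q4 == q3)).
  branch 1 (add F ((q1 == q2) || !q2)):
    F ((q1 == q2) || !q2): α-rule — add F (q1 == q2), F !q2.
    F (q1 == q2): β-rule — branch into T q1, F q2  //  F q1, T q2.
      branch 1.1 (add T q1, F q2):
        × closes — contains both q2 and !q2.
      branch 1.2 (add F q1, T q2):
        ○ open, literals {q1=0, q2=1}.
  branch 2 (add T !(!(q3 -> !q1) || (q4 == q3))):
    T !(!(q3 -> !q1) || (q4 == q3)): α-rule — add F !(q3 -> !q1), F (q4 == q3).
    F !(q3 -> !q1): β-rule — branch into F q3  //  T !q1.
      branch 2.1 (add F q3):
        F (q4 == q3): β-rule — branch into T q4, F q3  //  F q4, T q3.
          branch 2.1.1 (add T q4, F q3):
            ○ open, literals {q3=0, q4=1}.
          branch 2.1.2 (add F q4, T q3):
            × closes — contains both q3 and !q3.
      branch 2.2 (add T !q1):
        F (q4 == q3): β-rule — branch into T q4, F q3  //  F q4, T q3.
          branch 2.2.1 (add T q4, F q3):
            ○ open, literals {q1=0, q3=0, q4=1}.
          branch 2.2.2 (add F q4, T q3):
            ○ open, literals {q1=0, q3=1, q4=0}.
2 branches closed, 4 open.
Each open branch fixes some atoms; the unmentioned ones are free. Counting distinct full assignments: branch {q1=0, q2=1} (q3, q4) contributes 4 new; branch {q3=0, q4=1} (q1, q2) contributes 3 new; branch {q1=0, q3=0, q4=1} (q2) contributes 0 new; branch {q1=0, q3=1, q4=0} (q2) contributes 1 new. Total: 8.

8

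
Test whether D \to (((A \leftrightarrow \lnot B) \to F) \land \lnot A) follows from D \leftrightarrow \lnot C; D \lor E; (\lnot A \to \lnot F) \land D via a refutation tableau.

Initial set: {(D \leftrightarrow \lnot C); (D \lor E); ((\lnot A \to \lnot F) \land D); \lnot (D \to (((A \leftrightarrow \lnot B) \to F) \land \lnot A))}.
((\lnot A \to \lnot F) \land D): α-rule — add (\lnot A \to \lnot F), D.
\lnot (D \to (((A \leftrightarrow \lnot B) \to F) \land \lnot A)): α-rule — add D, \lnot (((A \leftrightarrow \lnot B) \to F) \land \lnot A).
(D \leftrightarrow \lnot C): β-rule — branch into D, \lnot C  //  \lnot D, \lnot \lnot C.
  branch 1 (add D, \lnot C):
    (D \lor E): β-rule — branch into D  //  E.
      branch 1.1 (add D):
        (\lnot A \to \lnot F): β-rule — branch into \lnot \lnot A  //  \lnot F.
          branch 1.1.1 (add \lnot \lnot A):
            \lnot (((A \leftrightarrow \lnot B) \to F) \land \lnot A): β-rule — branch into \lnot ((A \leftrightarrow \lnot B) \to F)  //  \lnot \lnot A.
              branch 1.1.1.1 (add \lnot ((A \leftrightarrow \lnot B) \to F)):
                \lnot ((A \leftrightarrow \lnot B) \to F): α-rule — add (A \leftrightarrow \lnot B), \lnot F.
                (A \leftrightarrow \lnot B): β-rule — branch into A, \lnot B  //  \lnot A, \lnot \lnot B.
                  branch 1.1.1.1.1 (add A, \lnot B):
                    ○ open, literals {A=T, B=F, C=F, D=T, F=F}.
                  branch 1.1.1.1.2 (add \lnot A, \lnot \lnot B):
                    × closes — contains both A and \lnot A.
              branch 1.1.1.2 (add \lnot \lnot A):
                ○ open, literals {A=T, C=F, D=T}.
          branch 1.1.2 (add \lnot F):
            \lnot (((A \leftrightarrow \lnot B) \to F) \land \lnot A): β-rule — branch into \lnot ((A \leftrightarrow \lnot B) \to F)  //  \lnot \lnot A.
              branch 1.1.2.1 (add \lnot ((A \leftrightarrow \lnot B) \to F)):
                \lnot ((A \leftrightarrow \lnot B) \to F): α-rule — add (A \leftrightarrow \lnot B), \lnot F.
                (A \leftrightarrow \lnot B): β-rule — branch into A, \lnot B  //  \lnot A, \lnot \lnot B.
                  branch 1.1.2.1.1 (add A, \lnot B):
                    ○ open, literals {A=T, B=F, C=F, D=T, F=F}.
                  branch 1.1.2.1.2 (add \lnot A, \lnot \lnot B):
                    ○ open, literals {A=F, B=T, C=F, D=T, F=F}.
              branch 1.1.2.2 (add \lnot \lnot A):
                ○ open, literals {A=T, C=F, D=T, F=F}.
      branch 1.2 (add E):
        (\lnot A \to \lnot F): β-rule — branch into \lnot \lnot A  //  \lnot F.
          branch 1.2.1 (add \lnot \lnot A):
            \lnot (((A \leftrightarrow \lnot B) \to F) \land \lnot A): β-rule — branch into \lnot ((A \leftrightarrow \lnot B) \to F)  //  \lnot \lnot A.
              branch 1.2.1.1 (add \lnot ((A \leftrightarrow \lnot B) \to F)):
                \lnot ((A \leftrightarrow \lnot B) \to F): α-rule — add (A \leftrightarrow \lnot B), \lnot F.
                (A \leftrightarrow \lnot B): β-rule — branch into A, \lnot B  //  \lnot A, \lnot \lnot B.
                  branch 1.2.1.1.1 (add A, \lnot B):
                    ○ open, literals {A=T, B=F, C=F, D=T, E=T, F=F}.
                  branch 1.2.1.1.2 (add \lnot A, \lnot \lnot B):
                    × closes — contains both A and \lnot A.
              branch 1.2.1.2 (add \lnot \lnot A):
                ○ open, literals {A=T, C=F, D=T, E=T}.
          branch 1.2.2 (add \lnot F):
            \lnot (((A \leftrightarrow \lnot B) \to F) \land \lnot A): β-rule — branch into \lnot ((A \leftrightarrow \lnot B) \to F)  //  \lnot \lnot A.
              branch 1.2.2.1 (add \lnot ((A \leftrightarrow \lnot B) \to F)):
                \lnot ((A \leftrightarrow \lnot B) \to F): α-rule — add (A \leftrightarrow \lnot B), \lnot F.
                (A \leftrightarrow \lnot B): β-rule — branch into A, \lnot B  //  \lnot A, \lnot \lnot B.
                  branch 1.2.2.1.1 (add A, \lnot B):
                    ○ open, literals {A=T, B=F, C=F, D=T, E=T, F=F}.
                  branch 1.2.2.1.2 (add \lnot A, \lnot \lnot B):
                    ○ open, literals {A=F, B=T, C=F, D=T, E=T, F=F}.
              branch 1.2.2.2 (add \lnot \lnot A):
                ○ open, literals {A=T, C=F, D=T, E=T, F=F}.
  branch 2 (add \lnot D, \lnot \lnot C):
    × closes — contains both D and \lnot D.
3 branches closed, 10 open.
An open branch gives a countermodel: A=T, B=F, C=F, D=T, F=F (unmentioned atoms arbitrary); the premises hold there but the conclusion fails.

No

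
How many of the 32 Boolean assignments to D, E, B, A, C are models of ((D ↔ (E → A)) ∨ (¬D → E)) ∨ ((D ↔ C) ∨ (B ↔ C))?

Initial set: {(((D ↔ (E → A)) ∨ (¬D → E)) ∨ ((D ↔ C) ∨ (B ↔ C)))}.
(((D ↔ (E → A)) ∨ (¬D → E)) ∨ ((D ↔ C) ∨ (B ↔ C))): β-rule — branch into ((D ↔ (E → A)) ∨ (¬D → E))  //  ((D ↔ C) ∨ (B ↔ C)).
  branch 1 (add ((D ↔ (E → A)) ∨ (¬D → E))):
    ((D ↔ (E → A)) ∨ (¬D → E)): β-rule — branch into (D ↔ (E → A))  //  (¬D → E).
      branch 1.1 (add (D ↔ (E → A))):
        (D ↔ (E → A)): β-rule — branch into D, (E → A)  //  ¬D, ¬(E → A).
          branch 1.1.1 (add D, (E → A)):
            (E → A): β-rule — branch into ¬E  //  A.
              branch 1.1.1.1 (add ¬E):
                ○ open, literals {D=T, E=F}.
              branch 1.1.1.2 (add A):
                ○ open, literals {A=T, D=T}.
          branch 1.1.2 (add ¬D, ¬(E → A)):
            ¬(E → A): α-rule — add E, ¬A.
            ○ open, literals {A=F, D=F, E=T}.
      branch 1.2 (add (¬D → E)):
        (¬D → E): β-rule — branch into ¬¬D  //  E.
          branch 1.2.1 (add ¬¬D):
            ○ open, literals {D=T}.
          branch 1.2.2 (add E):
            ○ open, literals {E=T}.
  branch 2 (add ((D ↔ C) ∨ (B ↔ C))):
    ((D ↔ C) ∨ (B ↔ C)): β-rule — branch into (D ↔ C)  //  (B ↔ C).
      branch 2.1 (add (D ↔ C)):
        (D ↔ C): β-rule — branch into D, C  //  ¬D, ¬C.
          branch 2.1.1 (add D, C):
            ○ open, literals {C=T, D=T}.
          branch 2.1.2 (add ¬D, ¬C):
            ○ open, literals {C=F, D=F}.
      branch 2.2 (add (B ↔ C)):
        (B ↔ C): β-rule — branch into B, C  //  ¬B, ¬C.
          branch 2.2.1 (add B, C):
            ○ open, literals {B=T, C=T}.
          branch 2.2.2 (add ¬B, ¬C):
            ○ open, literals {B=F, C=F}.
0 branches closed, 9 open.
Each open branch fixes some atoms; the unmentioned ones are free. Counting distinct full assignments: branch {D=T, E=F} (B, A, C) contributes 8 new; branch {A=T, D=T} (E, B, C) contributes 4 new; branch {A=F, D=F, E=T} (B, C) contributes 4 new; branch {D=T} (E, B, A, C) contributes 4 new; branch {E=T} (D, B, A, C) contributes 4 new; branch {C=T, D=T} (E, B, A) contributes 0 new; branch {C=F, D=F} (E, B, A) contributes 4 new; branch {B=T, C=T} (D, E, A) contributes 2 new; branch {B=F, C=F} (D, E, A) contributes 0 new. Total: 30.

30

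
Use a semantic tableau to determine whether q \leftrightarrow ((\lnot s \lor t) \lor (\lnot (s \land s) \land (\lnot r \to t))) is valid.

Assume the negation and expand:
Initial set: {F (q \leftrightarrow ((\lnot s \lor t) \lor (\lnot (s \land s) \land (\lnot r \to t))))}.
F (q \leftrightarrow ((\lnot s \lor t) \lor (\lnot (s \land s) \land (\lnot r \to t)))): β-rule — branch into T q, F ((\lnot s \lor t) \lor (\lnot (s \land s) \land (\lnot r \to t)))  //  F q, T ((\lnot s \lor t) \lor (\lnot (s \land s) \land (\lnot r \to t))).
  branch 1 (add T q, F ((\lnot s \lor t) \lor (\lnot (s \land s) \land (\lnot r \to t)))):
    F ((\lnot s \lor t) \lor (\lnot (s \land s) \land (\lnot r \to t))): α-rule — add F (\lnot s \lor t), F (\lnot (s \land s) \land (\lnot r \to t)).
    F (\lnot s \lor t): α-rule — add F \lnot s, F t.
    F (\lnot (s \land s) \land (\lnot r \to t)): β-rule — branch into F \lnot (s \land s)  //  F (\lnot r \to t).
      branch 1.1 (add F \lnot (s \land s)):
        F \lnot (s \land s): α-rule — add T s, T s.
        ○ open, literals {q=T, s=T, t=F}.
      branch 1.2 (add F (\lnot r \to t)):
        F (\lnot r \to t): α-rule — add T \lnot r, F t.
        ○ open, literals {q=T, r=F, s=T, t=F}.
  branch 2 (add F q, T ((\lnot s \lor t) \lor (\lnot (s \land s) \land (\lnot r \to t)))):
    T ((\lnot s \lor t) \lor (\lnot (s \land s) \land (\lnot r \to t))): β-rule — branch into T (\lnot s \lor t)  //  T (\lnot (s \land s) \land (\lnot r \to t)).
      branch 2.1 (add T (\lnot s \lor t)):
        T (\lnot s \lor t): β-rule — branch into T \lnot s  //  T t.
          branch 2.1.1 (add T \lnot s):
            ○ open, literals {q=F, s=F}.
          branch 2.1.2 (add T t):
            ○ open, literals {q=F, t=T}.
      branch 2.2 (add T (\lnot (s \land s) \land (\lnot r \to t))):
        T (\lnot (s \land s) \land (\lnot r \to t)): α-rule — add T \lnot (s \land s), T (\lnot r \to t).
        T \lnot (s \land s): β-rule — branch into F s  //  F s.
          branch 2.2.1 (add F s):
            T (\lnot r \to t): β-rule — branch into F \lnot r  //  T t.
              branch 2.2.1.1 (add F \lnot r):
                ○ open, literals {q=F, r=T, s=F}.
              branch 2.2.1.2 (add T t):
                ○ open, literals {q=F, s=F, t=T}.
          branch 2.2.2 (add F s):
            T (\lnot r \to t): β-rule — branch into F \lnot r  //  T t.
              branch 2.2.2.1 (add F \lnot r):
                ○ open, literals {q=F, r=T, s=F}.
              branch 2.2.2.2 (add T t):
                ○ open, literals {q=F, s=F, t=T}.
0 branches closed, 8 open.
An open branch gives a countermodel: q=T, s=T, t=F (unmentioned atoms arbitrary); under it the original formula is false.

Not valid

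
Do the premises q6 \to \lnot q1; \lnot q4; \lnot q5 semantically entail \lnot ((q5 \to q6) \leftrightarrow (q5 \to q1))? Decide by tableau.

No

Initial set: {(q6 \to \lnot q1); \lnot q4; \lnot q5; \lnot \lnot ((q5 \to q6) \leftrightarrow (q5 \to q1))}.
(q6 \to \lnot q1): β-rule — branch into \lnot q6  //  \lnot q1.
  branch 1 (add \lnot q6):
    \lnot \lnot ((q5 \to q6) \leftrightarrow (q5 \to q1)): β-rule — branch into (q5 \to q6), (q5 \to q1)  //  \lnot (q5 \to q6), \lnot (q5 \to q1).
      branch 1.1 (add (q5 \to q6), (q5 \to q1)):
        (q5 \to q6): β-rule — branch into \lnot q5  //  q6.
          branch 1.1.1 (add \lnot q5):
            (q5 \to q1): β-rule — branch into \lnot q5  //  q1.
              branch 1.1.1.1 (add \lnot q5):
                ○ open, literals {q4=false, q5=false, q6=false}.
              branch 1.1.1.2 (add q1):
                ○ open, literals {q1=true, q4=false, q5=false, q6=false}.
          branch 1.1.2 (add q6):
            × closes — contains both q6 and \lnot q6.
      branch 1.2 (add \lnot (q5 \to q6), \lnot (q5 \to q1)):
        \lnot (q5 \to q6): α-rule — add q5, \lnot q6.
        × closes — contains both q5 and \lnot q5.
  branch 2 (add \lnot q1):
    \lnot \lnot ((q5 \to q6) \leftrightarrow (q5 \to q1)): β-rule — branch into (q5 \to q6), (q5 \to q1)  //  \lnot (q5 \to q6), \lnot (q5 \to q1).
      branch 2.1 (add (q5 \to q6), (q5 \to q1)):
        (q5 \to q6): β-rule — branch into \lnot q5  //  q6.
          branch 2.1.1 (add \lnot q5):
            (q5 \to q1): β-rule — branch into \lnot q5  //  q1.
              branch 2.1.1.1 (add \lnot q5):
                ○ open, literals {q1=false, q4=false, q5=false}.
              branch 2.1.1.2 (add q1):
                × closes — contains both q1 and \lnot q1.
          branch 2.1.2 (add q6):
            (q5 \to q1): β-rule — branch into \lnot q5  //  q1.
              branch 2.1.2.1 (add \lnot q5):
                ○ open, literals {q1=false, q4=false, q5=false, q6=true}.
              branch 2.1.2.2 (add q1):
                × closes — contains both q1 and \lnot q1.
      branch 2.2 (add \lnot (q5 \to q6), \lnot (q5 \to q1)):
        \lnot (q5 \to q6): α-rule — add q5, \lnot q6.
        × closes — contains both q5 and \lnot q5.
5 branches closed, 4 open.
An open branch gives a countermodel: q4=false, q5=false, q6=false (unmentioned atoms arbitrary); the premises hold there but the conclusion fails.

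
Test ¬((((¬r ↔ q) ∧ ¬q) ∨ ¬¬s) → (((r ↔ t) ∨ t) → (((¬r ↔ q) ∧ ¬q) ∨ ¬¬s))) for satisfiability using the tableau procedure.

Initial set: {¬((((¬r ↔ q) ∧ ¬q) ∨ ¬¬s) → (((r ↔ t) ∨ t) → (((¬r ↔ q) ∧ ¬q) ∨ ¬¬s)))}.
¬((((¬r ↔ q) ∧ ¬q) ∨ ¬¬s) → (((r ↔ t) ∨ t) → (((¬r ↔ q) ∧ ¬q) ∨ ¬¬s))): α-rule — add (((¬r ↔ q) ∧ ¬q) ∨ ¬¬s), ¬(((r ↔ t) ∨ t) → (((¬r ↔ q) ∧ ¬q) ∨ ¬¬s)).
¬(((r ↔ t) ∨ t) → (((¬r ↔ q) ∧ ¬q) ∨ ¬¬s)): α-rule — add ((r ↔ t) ∨ t), ¬(((¬r ↔ q) ∧ ¬q) ∨ ¬¬s).
¬(((¬r ↔ q) ∧ ¬q) ∨ ¬¬s): α-rule — add ¬((¬r ↔ q) ∧ ¬q), ¬¬¬s.
¬¬¬s: drop double negation, giving ¬s.
(((¬r ↔ q) ∧ ¬q) ∨ ¬¬s): β-rule — branch into ((¬r ↔ q) ∧ ¬q)  //  ¬¬s.
  branch 1 (add ((¬r ↔ q) ∧ ¬q)):
    ((¬r ↔ q) ∧ ¬q): α-rule — add (¬r ↔ q), ¬q.
    ((r ↔ t) ∨ t): β-rule — branch into (r ↔ t)  //  t.
      branch 1.1 (add (r ↔ t)):
        ¬((¬r ↔ q) ∧ ¬q): β-rule — branch into ¬(¬r ↔ q)  //  ¬¬q.
          branch 1.1.1 (add ¬(¬r ↔ q)):
            (¬r ↔ q): β-rule — branch into ¬r, q  //  ¬¬r, ¬q.
              branch 1.1.1.1 (add ¬r, q):
                × closes — contains both q and ¬q.
              branch 1.1.1.2 (add ¬¬r, ¬q):
                (r ↔ t): β-rule — branch into r, t  //  ¬r, ¬t.
                  branch 1.1.1.2.1 (add r, t):
                    ¬(¬r ↔ q): β-rule — branch into ¬r, ¬q  //  ¬¬r, q.
                      branch 1.1.1.2.1.1 (add ¬r, ¬q):
                        × closes — contains both r and ¬r.
                      branch 1.1.1.2.1.2 (add ¬¬r, q):
                        × closes — contains both q and ¬q.
                  branch 1.1.1.2.2 (add ¬r, ¬t):
                    × closes — contains both r and ¬r.
          branch 1.1.2 (add ¬¬q):
            × closes — contains both q and ¬q.
      branch 1.2 (add t):
        ¬((¬r ↔ q) ∧ ¬q): β-rule — branch into ¬(¬r ↔ q)  //  ¬¬q.
          branch 1.2.1 (add ¬(¬r ↔ q)):
            (¬r ↔ q): β-rule — branch into ¬r, q  //  ¬¬r, ¬q.
              branch 1.2.1.1 (add ¬r, q):
                × closes — contains both q and ¬q.
              branch 1.2.1.2 (add ¬¬r, ¬q):
                ¬(¬r ↔ q): β-rule — branch into ¬r, ¬q  //  ¬¬r, q.
                  branch 1.2.1.2.1 (add ¬r, ¬q):
                    × closes — contains both r and ¬r.
                  branch 1.2.1.2.2 (add ¬¬r, q):
                    × closes — contains both q and ¬q.
          branch 1.2.2 (add ¬¬q):
            × closes — contains both q and ¬q.
  branch 2 (add ¬¬s):
    ¬¬s: drop double negation, giving s.
    × closes — contains both s and ¬s.
All 10 branches close.
Every branch closed; the formula is unsatisfiable.

Unsatisfiable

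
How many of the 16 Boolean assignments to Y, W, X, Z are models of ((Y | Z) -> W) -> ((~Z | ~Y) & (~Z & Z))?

Initial set: {T (((Y | Z) -> W) -> ((~Z | ~Y) & (~Z & Z)))}.
T (((Y | Z) -> W) -> ((~Z | ~Y) & (~Z & Z))): β-rule — branch into F ((Y | Z) -> W)  //  T ((~Z | ~Y) & (~Z & Z)).
  branch 1 (add F ((Y | Z) -> W)):
    F ((Y | Z) -> W): α-rule — add T (Y | Z), F W.
    T (Y | Z): β-rule — branch into T Y  //  T Z.
      branch 1.1 (add T Y):
        ○ open, literals {W=F, Y=T}.
      branch 1.2 (add T Z):
        ○ open, literals {W=F, Z=T}.
  branch 2 (add T ((~Z | ~Y) & (~Z & Z))):
    T ((~Z | ~Y) & (~Z & Z)): α-rule — add T (~Z | ~Y), T (~Z & Z).
    T (~Z & Z): α-rule — add T ~Z, T Z.
    × closes — contains both Z and ~Z.
1 branch closed, 2 open.
Each open branch fixes some atoms; the unmentioned ones are free. Counting distinct full assignments: branch {W=F, Y=T} (X, Z) contributes 4 new; branch {W=F, Z=T} (Y, X) contributes 2 new. Total: 6.

6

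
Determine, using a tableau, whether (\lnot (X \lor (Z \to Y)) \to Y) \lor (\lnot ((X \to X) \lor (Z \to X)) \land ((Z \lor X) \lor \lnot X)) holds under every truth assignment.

Not valid

Assume the negation and expand:
Initial set: {\lnot ((\lnot (X \lor (Z \to Y)) \to Y) \lor (\lnot ((X \to X) \lor (Z \to X)) \land ((Z \lor X) \lor \lnot X)))}.
\lnot ((\lnot (X \lor (Z \to Y)) \to Y) \lor (\lnot ((X \to X) \lor (Z \to X)) \land ((Z \lor X) \lor \lnot X))): α-rule — add \lnot (\lnot (X \lor (Z \to Y)) \to Y), \lnot (\lnot ((X \to X) \lor (Z \to X)) \land ((Z \lor X) \lor \lnot X)).
\lnot (\lnot (X \lor (Z \to Y)) \to Y): α-rule — add \lnot (X \lor (Z \to Y)), \lnot Y.
\lnot (X \lor (Z \to Y)): α-rule — add \lnot X, \lnot (Z \to Y).
\lnot (Z \to Y): α-rule — add Z, \lnot Y.
\lnot (\lnot ((X \to X) \lor (Z \to X)) \land ((Z \lor X) \lor \lnot X)): β-rule — branch into \lnot \lnot ((X \to X) \lor (Z \to X))  //  \lnot ((Z \lor X) \lor \lnot X).
  branch 1 (add \lnot \lnot ((X \to X) \lor (Z \to X))):
    \lnot \lnot ((X \to X) \lor (Z \to X)): β-rule — branch into (X \to X)  //  (Z \to X).
      branch 1.1 (add (X \to X)):
        (X \to X): β-rule — branch into \lnot X  //  X.
          branch 1.1.1 (add \lnot X):
            ○ open, literals {X=false, Y=false, Z=true}.
          branch 1.1.2 (add X):
            × closes — contains both X and \lnot X.
      branch 1.2 (add (Z \to X)):
        (Z \to X): β-rule — branch into \lnot Z  //  X.
          branch 1.2.1 (add \lnot Z):
            × closes — contains both Z and \lnot Z.
          branch 1.2.2 (add X):
            × closes — contains both X and \lnot X.
  branch 2 (add \lnot ((Z \lor X) \lor \lnot X)):
    \lnot ((Z \lor X) \lor \lnot X): α-rule — add \lnot (Z \lor X), \lnot \lnot X.
    × closes — contains both X and \lnot X.
4 branches closed, 1 open.
An open branch gives a countermodel: X=false, Y=false, Z=true (unmentioned atoms arbitrary); under it the original formula is false.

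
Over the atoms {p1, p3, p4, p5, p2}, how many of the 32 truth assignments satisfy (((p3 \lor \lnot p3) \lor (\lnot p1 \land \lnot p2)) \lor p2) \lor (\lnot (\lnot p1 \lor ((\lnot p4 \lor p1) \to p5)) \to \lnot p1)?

32

Initial set: {T ((((p3 \lor \lnot p3) \lor (\lnot p1 \land \lnot p2)) \lor p2) \lor (\lnot (\lnot p1 \lor ((\lnot p4 \lor p1) \to p5)) \to \lnot p1))}.
T ((((p3 \lor \lnot p3) \lor (\lnot p1 \land \lnot p2)) \lor p2) \lor (\lnot (\lnot p1 \lor ((\lnot p4 \lor p1) \to p5)) \to \lnot p1)): β-rule — branch into T (((p3 \lor \lnot p3) \lor (\lnot p1 \land \lnot p2)) \lor p2)  //  T (\lnot (\lnot p1 \lor ((\lnot p4 \lor p1) \to p5)) \to \lnot p1).
  branch 1 (add T (((p3 \lor \lnot p3) \lor (\lnot p1 \land \lnot p2)) \lor p2)):
    T (((p3 \lor \lnot p3) \lor (\lnot p1 \land \lnot p2)) \lor p2): β-rule — branch into T ((p3 \lor \lnot p3) \lor (\lnot p1 \land \lnot p2))  //  T p2.
      branch 1.1 (add T ((p3 \lor \lnot p3) \lor (\lnot p1 \land \lnot p2))):
        T ((p3 \lor \lnot p3) \lor (\lnot p1 \land \lnot p2)): β-rule — branch into T (p3 \lor \lnot p3)  //  T (\lnot p1 \land \lnot p2).
          branch 1.1.1 (add T (p3 \lor \lnot p3)):
            T (p3 \lor \lnot p3): β-rule — branch into T p3  //  T \lnot p3.
              branch 1.1.1.1 (add T p3):
                ○ open, literals {p3=1}.
              branch 1.1.1.2 (add T \lnot p3):
                ○ open, literals {p3=0}.
          branch 1.1.2 (add T (\lnot p1 \land \lnot p2)):
            T (\lnot p1 \land \lnot p2): α-rule — add T \lnot p1, T \lnot p2.
            ○ open, literals {p1=0, p2=0}.
      branch 1.2 (add T p2):
        ○ open, literals {p2=1}.
  branch 2 (add T (\lnot (\lnot p1 \lor ((\lnot p4 \lor p1) \to p5)) \to \lnot p1)):
    T (\lnot (\lnot p1 \lor ((\lnot p4 \lor p1) \to p5)) \to \lnot p1): β-rule — branch into F \lnot (\lnot p1 \lor ((\lnot p4 \lor p1) \to p5))  //  T \lnot p1.
      branch 2.1 (add F \lnot (\lnot p1 \lor ((\lnot p4 \lor p1) \to p5))):
        F \lnot (\lnot p1 \lor ((\lnot p4 \lor p1) \to p5)): β-rule — branch into T \lnot p1  //  T ((\lnot p4 \lor p1) \to p5).
          branch 2.1.1 (add T \lnot p1):
            ○ open, literals {p1=0}.
          branch 2.1.2 (add T ((\lnot p4 \lor p1) \to p5)):
            T ((\lnot p4 \lor p1) \to p5): β-rule — branch into F (\lnot p4 \lor p1)  //  T p5.
              branch 2.1.2.1 (add F (\lnot p4 \lor p1)):
                F (\lnot p4 \lor p1): α-rule — add F \lnot p4, F p1.
                ○ open, literals {p1=0, p4=1}.
              branch 2.1.2.2 (add T p5):
                ○ open, literals {p5=1}.
      branch 2.2 (add T \lnot p1):
        ○ open, literals {p1=0}.
0 branches closed, 8 open.
Each open branch fixes some atoms; the unmentioned ones are free. Counting distinct full assignments: branch {p3=1} (p1, p4, p5, p2) contributes 16 new; branch {p3=0} (p1, p4, p5, p2) contributes 16 new; branch {p1=0, p2=0} (p3, p4, p5) contributes 0 new; branch {p2=1} (p1, p3, p4, p5) contributes 0 new; branch {p1=0} (p3, p4, p5, p2) contributes 0 new; branch {p1=0, p4=1} (p3, p5, p2) contributes 0 new; branch {p5=1} (p1, p3, p4, p2) contributes 0 new; branch {p1=0} (p3, p4, p5, p2) contributes 0 new. Total: 32.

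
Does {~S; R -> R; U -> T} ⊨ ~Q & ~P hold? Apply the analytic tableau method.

Initial set: {~S; (R -> R); (U -> T); ~(~Q & ~P)}.
(R -> R): β-rule — branch into ~R  //  R.
  branch 1 (add ~R):
    (U -> T): β-rule — branch into ~U  //  T.
      branch 1.1 (add ~U):
        ~(~Q & ~P): β-rule — branch into ~~Q  //  ~~P.
          branch 1.1.1 (add ~~Q):
            ○ open, literals {Q=T, R=F, S=F, U=F}.
          branch 1.1.2 (add ~~P):
            ○ open, literals {P=T, R=F, S=F, U=F}.
      branch 1.2 (add T):
        ~(~Q & ~P): β-rule — branch into ~~Q  //  ~~P.
          branch 1.2.1 (add ~~Q):
            ○ open, literals {Q=T, R=F, S=F, T=T}.
          branch 1.2.2 (add ~~P):
            ○ open, literals {P=T, R=F, S=F, T=T}.
  branch 2 (add R):
    (U -> T): β-rule — branch into ~U  //  T.
      branch 2.1 (add ~U):
        ~(~Q & ~P): β-rule — branch into ~~Q  //  ~~P.
          branch 2.1.1 (add ~~Q):
            ○ open, literals {Q=T, R=T, S=F, U=F}.
          branch 2.1.2 (add ~~P):
            ○ open, literals {P=T, R=T, S=F, U=F}.
      branch 2.2 (add T):
        ~(~Q & ~P): β-rule — branch into ~~Q  //  ~~P.
          branch 2.2.1 (add ~~Q):
            ○ open, literals {Q=T, R=T, S=F, T=T}.
          branch 2.2.2 (add ~~P):
            ○ open, literals {P=T, R=T, S=F, T=T}.
0 branches closed, 8 open.
An open branch gives a countermodel: Q=T, R=F, S=F, U=F (unmentioned atoms arbitrary); the premises hold there but the conclusion fails.

No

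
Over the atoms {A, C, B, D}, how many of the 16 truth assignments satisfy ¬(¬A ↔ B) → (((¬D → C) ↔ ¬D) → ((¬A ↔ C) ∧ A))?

14

Initial set: {(¬(¬A ↔ B) → (((¬D → C) ↔ ¬D) → ((¬A ↔ C) ∧ A)))}.
(¬(¬A ↔ B) → (((¬D → C) ↔ ¬D) → ((¬A ↔ C) ∧ A))): β-rule — branch into ¬¬(¬A ↔ B)  //  (((¬D → C) ↔ ¬D) → ((¬A ↔ C) ∧ A)).
  branch 1 (add ¬¬(¬A ↔ B)):
    ¬¬(¬A ↔ B): β-rule — branch into ¬A, B  //  ¬¬A, ¬B.
      branch 1.1 (add ¬A, B):
        ○ open, literals {A=F, B=T}.
      branch 1.2 (add ¬¬A, ¬B):
        ○ open, literals {A=T, B=F}.
  branch 2 (add (((¬D → C) ↔ ¬D) → ((¬A ↔ C) ∧ A))):
    (((¬D → C) ↔ ¬D) → ((¬A ↔ C) ∧ A)): β-rule — branch into ¬((¬D → C) ↔ ¬D)  //  ((¬A ↔ C) ∧ A).
      branch 2.1 (add ¬((¬D → C) ↔ ¬D)):
        ¬((¬D → C) ↔ ¬D): β-rule — branch into (¬D → C), ¬¬D  //  ¬(¬D → C), ¬D.
          branch 2.1.1 (add (¬D → C), ¬¬D):
            (¬D → C): β-rule — branch into ¬¬D  //  C.
              branch 2.1.1.1 (add ¬¬D):
                ○ open, literals {D=T}.
              branch 2.1.1.2 (add C):
                ○ open, literals {C=T, D=T}.
          branch 2.1.2 (add ¬(¬D → C), ¬D):
            ¬(¬D → C): α-rule — add ¬D, ¬C.
            ○ open, literals {C=F, D=F}.
      branch 2.2 (add ((¬A ↔ C) ∧ A)):
        ((¬A ↔ C) ∧ A): α-rule — add (¬A ↔ C), A.
        (¬A ↔ C): β-rule — branch into ¬A, C  //  ¬¬A, ¬C.
          branch 2.2.1 (add ¬A, C):
            × closes — contains both A and ¬A.
          branch 2.2.2 (add ¬¬A, ¬C):
            ○ open, literals {A=T, C=F}.
1 branch closed, 6 open.
Each open branch fixes some atoms; the unmentioned ones are free. Counting distinct full assignments: branch {A=F, B=T} (C, D) contributes 4 new; branch {A=T, B=F} (C, D) contributes 4 new; branch {D=T} (A, C, B) contributes 4 new; branch {C=T, D=T} (A, B) contributes 0 new; branch {C=F, D=F} (A, B) contributes 2 new; branch {A=T, C=F} (B, D) contributes 0 new. Total: 14.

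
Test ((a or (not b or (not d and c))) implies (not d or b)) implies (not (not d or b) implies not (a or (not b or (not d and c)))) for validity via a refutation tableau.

Valid

Assume the negation and expand:
Initial set: {not (((a or (not b or (not d and c))) implies (not d or b)) implies (not (not d or b) implies not (a or (not b or (not d and c)))))}.
not (((a or (not b or (not d and c))) implies (not d or b)) implies (not (not d or b) implies not (a or (not b or (not d and c))))): α-rule — add ((a or (not b or (not d and c))) implies (not d or b)), not (not (not d or b) implies not (a or (not b or (not d and c)))).
not (not (not d or b) implies not (a or (not b or (not d and c)))): α-rule — add not (not d or b), not not (a or (not b or (not d and c))).
not (not d or b): α-rule — add not not d, not b.
((a or (not b or (not d and c))) implies (not d or b)): β-rule — branch into not (a or (not b or (not d and c)))  //  (not d or b).
  branch 1 (add not (a or (not b or (not d and c)))):
    not (a or (not b or (not d and c))): α-rule — add not a, not (not b or (not d and c)).
    not (not b or (not d and c)): α-rule — add not not b, not (not d and c).
    × closes — contains both b and not b.
  branch 2 (add (not d or b)):
    not not (a or (not b or (not d and c))): β-rule — branch into a  //  (not b or (not d and c)).
      branch 2.1 (add a):
        (not d or b): β-rule — branch into not d  //  b.
          branch 2.1.1 (add not d):
            × closes — contains both d and not d.
          branch 2.1.2 (add b):
            × closes — contains both b and not b.
      branch 2.2 (add (not b or (not d and c))):
        (not d or b): β-rule — branch into not d  //  b.
          branch 2.2.1 (add not d):
            × closes — contains both d and not d.
          branch 2.2.2 (add b):
            × closes — contains both b and not b.
All 5 branches close.
Every branch closed, so the negation is unsatisfiable and the formula is valid.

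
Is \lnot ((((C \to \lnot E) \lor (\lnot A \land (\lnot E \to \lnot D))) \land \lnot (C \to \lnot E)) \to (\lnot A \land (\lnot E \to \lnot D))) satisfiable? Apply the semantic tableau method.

Initial set: {\lnot ((((C \to \lnot E) \lor (\lnot A \land (\lnot E \to \lnot D))) \land \lnot (C \to \lnot E)) \to (\lnot A \land (\lnot E \to \lnot D)))}.
\lnot ((((C \to \lnot E) \lor (\lnot A \land (\lnot E \to \lnot D))) \land \lnot (C \to \lnot E)) \to (\lnot A \land (\lnot E \to \lnot D))): α-rule — add (((C \to \lnot E) \lor (\lnot A \land (\lnot E \to \lnot D))) \land \lnot (C \to \lnot E)), \lnot (\lnot A \land (\lnot E \to \lnot D)).
(((C \to \lnot E) \lor (\lnot A \land (\lnot E \to \lnot D))) \land \lnot (C \to \lnot E)): α-rule — add ((C \to \lnot E) \lor (\lnot A \land (\lnot E \to \lnot D))), \lnot (C \to \lnot E).
\lnot (C \to \lnot E): α-rule — add C, \lnot \lnot E.
\lnot (\lnot A \land (\lnot E \to \lnot D)): β-rule — branch into \lnot \lnot A  //  \lnot (\lnot E \to \lnot D).
  branch 1 (add \lnot \lnot A):
    ((C \to \lnot E) \lor (\lnot A \land (\lnot E \to \lnot D))): β-rule — branch into (C \to \lnot E)  //  (\lnot A \land (\lnot E \to \lnot D)).
      branch 1.1 (add (C \to \lnot E)):
        (C \to \lnot E): β-rule — branch into \lnot C  //  \lnot E.
          branch 1.1.1 (add \lnot C):
            × closes — contains both C and \lnot C.
          branch 1.1.2 (add \lnot E):
            × closes — contains both E and \lnot E.
      branch 1.2 (add (\lnot A \land (\lnot E \to \lnot D))):
        (\lnot A \land (\lnot E \to \lnot D)): α-rule — add \lnot A, (\lnot E \to \lnot D).
        × closes — contains both A and \lnot A.
  branch 2 (add \lnot (\lnot E \to \lnot D)):
    \lnot (\lnot E \to \lnot D): α-rule — add \lnot E, \lnot \lnot D.
    × closes — contains both E and \lnot E.
All 4 branches close.
Every branch closed; the formula is unsatisfiable.

Unsatisfiable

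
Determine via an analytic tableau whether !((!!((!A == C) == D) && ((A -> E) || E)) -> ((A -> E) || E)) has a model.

Initial set: {!((!!((!A == C) == D) && ((A -> E) || E)) -> ((A -> E) || E))}.
!((!!((!A == C) == D) && ((A -> E) || E)) -> ((A -> E) || E)): α-rule — add (!!((!A == C) == D) && ((A -> E) || E)), !((A -> E) || E).
(!!((!A == C) == D) && ((A -> E) || E)): α-rule — add !!((!A == C) == D), ((A -> E) || E).
!((A -> E) || E): α-rule — add !(A -> E), !E.
!!((!A == C) == D): drop double negation, giving ((!A == C) == D).
!(A -> E): α-rule — add A, !E.
((A -> E) || E): β-rule — branch into (A -> E)  //  E.
  branch 1 (add (A -> E)):
    ((!A == C) == D): β-rule — branch into (!A == C), D  //  !(!A == C), !D.
      branch 1.1 (add (!A == C), D):
        (A -> E): β-rule — branch into !A  //  E.
          branch 1.1.1 (add !A):
            × closes — contains both A and !A.
          branch 1.1.2 (add E):
            × closes — contains both E and !E.
      branch 1.2 (add !(!A == C), !D):
        (A -> E): β-rule — branch into !A  //  E.
          branch 1.2.1 (add !A):
            × closes — contains both A and !A.
          branch 1.2.2 (add E):
            × closes — contains both E and !E.
  branch 2 (add E):
    × closes — contains both E and !E.
All 5 branches close.
Every branch closed; the formula is unsatisfiable.

Unsatisfiable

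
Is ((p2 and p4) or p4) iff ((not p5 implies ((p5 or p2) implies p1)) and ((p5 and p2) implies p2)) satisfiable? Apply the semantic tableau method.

Initial set: {T (((p2 and p4) or p4) iff ((not p5 implies ((p5 or p2) implies p1)) and ((p5 and p2) implies p2)))}.
T (((p2 and p4) or p4) iff ((not p5 implies ((p5 or p2) implies p1)) and ((p5 and p2) implies p2))): β-rule — branch into T ((p2 and p4) or p4), T ((not p5 implies ((p5 or p2) implies p1)) and ((p5 and p2) implies p2))  //  F ((p2 and p4) or p4), F ((not p5 implies ((p5 or p2) implies p1)) and ((p5 and p2) implies p2)).
  branch 1 (add T ((p2 and p4) or p4), T ((not p5 implies ((p5 or p2) implies p1)) and ((p5 and p2) implies p2))):
    T ((not p5 implies ((p5 or p2) implies p1)) and ((p5 and p2) implies p2)): α-rule — add T (not p5 implies ((p5 or p2) implies p1)), T ((p5 and p2) implies p2).
    T ((p2 and p4) or p4): β-rule — branch into T (p2 and p4)  //  T p4.
      branch 1.1 (add T (p2 and p4)):
        T (p2 and p4): α-rule — add T p2, T p4.
        T (not p5 implies ((p5 or p2) implies p1)): β-rule — branch into F not p5  //  T ((p5 or p2) implies p1).
          branch 1.1.1 (add F not p5):
            T ((p5 and p2) implies p2): β-rule — branch into F (p5 and p2)  //  T p2.
              branch 1.1.1.1 (add F (p5 and p2)):
                F (p5 and p2): β-rule — branch into F p5  //  F p2.
                  branch 1.1.1.1.1 (add F p5):
                    × closes — contains both p5 and not p5.
                  branch 1.1.1.1.2 (add F p2):
                    × closes — contains both p2 and not p2.
              branch 1.1.1.2 (add T p2):
                ○ open, literals {p2=1, p4=1, p5=1}.
          branch 1.1.2 (add T ((p5 or p2) implies p1)):
            T ((p5 and p2) implies p2): β-rule — branch into F (p5 and p2)  //  T p2.
              branch 1.1.2.1 (add F (p5 and p2)):
                T ((p5 or p2) implies p1): β-rule — branch into F (p5 or p2)  //  T p1.
                  branch 1.1.2.1.1 (add F (p5 or p2)):
                    F (p5 or p2): α-rule — add F p5, F p2.
                    × closes — contains both p2 and not p2.
                  branch 1.1.2.1.2 (add T p1):
                    F (p5 and p2): β-rule — branch into F p5  //  F p2.
                      branch 1.1.2.1.2.1 (add F p5):
                        ○ open, literals {p1=1, p2=1, p4=1, p5=0}.
                      branch 1.1.2.1.2.2 (add F p2):
                        × closes — contains both p2 and not p2.
              branch 1.1.2.2 (add T p2):
                T ((p5 or p2) implies p1): β-rule — branch into F (p5 or p2)  //  T p1.
                  branch 1.1.2.2.1 (add F (p5 or p2)):
                    F (p5 or p2): α-rule — add F p5, F p2.
                    × closes — contains both p2 and not p2.
                  branch 1.1.2.2.2 (add T p1):
                    ○ open, literals {p1=1, p2=1, p4=1}.
      branch 1.2 (add T p4):
        T (not p5 implies ((p5 or p2) implies p1)): β-rule — branch into F not p5  //  T ((p5 or p2) implies p1).
          branch 1.2.1 (add F not p5):
            T ((p5 and p2) implies p2): β-rule — branch into F (p5 and p2)  //  T p2.
              branch 1.2.1.1 (add F (p5 and p2)):
                F (p5 and p2): β-rule — branch into F p5  //  F p2.
                  branch 1.2.1.1.1 (add F p5):
                    × closes — contains both p5 and not p5.
                  branch 1.2.1.1.2 (add F p2):
                    ○ open, literals {p2=0, p4=1, p5=1}.
              branch 1.2.1.2 (add T p2):
                ○ open, literals {p2=1, p4=1, p5=1}.
          branch 1.2.2 (add T ((p5 or p2) implies p1)):
            T ((p5 and p2) implies p2): β-rule — branch into F (p5 and p2)  //  T p2.
              branch 1.2.2.1 (add F (p5 and p2)):
                T ((p5 or p2) implies p1): β-rule — branch into F (p5 or p2)  //  T p1.
                  branch 1.2.2.1.1 (add F (p5 or p2)):
                    F (p5 or p2): α-rule — add F p5, F p2.
                    F (p5 and p2): β-rule — branch into F p5  //  F p2.
                      branch 1.2.2.1.1.1 (add F p5):
                        ○ open, literals {p2=0, p4=1, p5=0}.
                      branch 1.2.2.1.1.2 (add F p2):
                        ○ open, literals {p2=0, p4=1, p5=0}.
                  branch 1.2.2.1.2 (add T p1):
                    F (p5 and p2): β-rule — branch into F p5  //  F p2.
                      branch 1.2.2.1.2.1 (add F p5):
                        ○ open, literals {p1=1, p4=1, p5=0}.
                      branch 1.2.2.1.2.2 (add F p2):
                        ○ open, literals {p1=1, p2=0, p4=1}.
              branch 1.2.2.2 (add T p2):
                T ((p5 or p2) implies p1): β-rule — branch into F (p5 or p2)  //  T p1.
                  branch 1.2.2.2.1 (add F (p5 or p2)):
                    F (p5 or p2): α-rule — add F p5, F p2.
                    × closes — contains both p2 and not p2.
                  branch 1.2.2.2.2 (add T p1):
                    ○ open, literals {p1=1, p2=1, p4=1}.
  branch 2 (add F ((p2 and p4) or p4), F ((not p5 implies ((p5 or p2) implies p1)) and ((p5 and p2) implies p2))):
    F ((p2 and p4) or p4): α-rule — add F (p2 and p4), F p4.
    F ((not p5 implies ((p5 or p2) implies p1)) and ((p5 and p2) implies p2)): β-rule — branch into F (not p5 implies ((p5 or p2) implies p1))  //  F ((p5 and p2) implies p2).
      branch 2.1 (add F (not p5 implies ((p5 or p2) implies p1))):
        F (not p5 implies ((p5 or p2) implies p1)): α-rule — add T not p5, F ((p5 or p2) implies p1).
        F ((p5 or p2) implies p1): α-rule — add T (p5 or p2), F p1.
        F (p2 and p4): β-rule — branch into F p2  //  F p4.
          branch 2.1.1 (add F p2):
            T (p5 or p2): β-rule — branch into T p5  //  T p2.
              branch 2.1.1.1 (add T p5):
                × closes — contains both p5 and not p5.
              branch 2.1.1.2 (add T p2):
                × closes — contains both p2 and not p2.
          branch 2.1.2 (add F p4):
            T (p5 or p2): β-rule — branch into T p5  //  T p2.
              branch 2.1.2.1 (add T p5):
                × closes — contains both p5 and not p5.
              branch 2.1.2.2 (add T p2):
                ○ open, literals {p1=0, p2=1, p4=0, p5=0}.
      branch 2.2 (add F ((p5 and p2) implies p2)):
        F ((p5 and p2) implies p2): α-rule — add T (p5 and p2), F p2.
        T (p5 and p2): α-rule — add T p5, T p2.
        × closes — contains both p2 and not p2.
11 branches closed, 11 open.
An open branch gives a satisfying assignment: p2=1, p4=1, p5=1.

Satisfiable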